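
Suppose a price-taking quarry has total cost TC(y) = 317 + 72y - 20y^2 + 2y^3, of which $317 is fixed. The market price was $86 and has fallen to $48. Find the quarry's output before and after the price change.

AVC = 72 - 20y + 2y^2, minimized at y = 5 where min AVC = $22. MC = 72 - 40y + 6y^2.
With P = $86 above the shutdown price, P = MC gives y = 7.
At P = $48 ≥ min AVC, set P = MC: y = 6. The firm stays open but cuts output.

Output falls from 7 to 6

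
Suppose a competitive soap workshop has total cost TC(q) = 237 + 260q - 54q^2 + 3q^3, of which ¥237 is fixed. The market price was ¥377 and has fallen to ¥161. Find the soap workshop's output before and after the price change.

MC = 260 - 108q + 9q^2; the shutdown threshold is min AVC = ¥17 (at q = 9).
At P = ¥377 ≥ min AVC, set P = MC on the rising branch: q = 13.
At P = ¥161 ≥ min AVC, set P = MC: q = 11. The firm stays open but cuts output.

Output falls from 13 to 11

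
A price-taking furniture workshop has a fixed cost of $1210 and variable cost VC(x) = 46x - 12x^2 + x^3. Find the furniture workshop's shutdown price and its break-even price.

AVC = 46 - 12x + x^2; minimized at x = 6, giving min AVC = $10. That is the shutdown price.
ATC = 1210/x + 46 - 12x + x^2. Setting dATC/dx = −1210/x^2 − 12 + 2x = 0 gives x = 11 (since 2·11^3 − 12·11^2 = 1210).
min ATC = 1210/11 + 46 − 12·11 + 11^2 = $145. That is the break-even price.
For $10 ≤ P < $145 the firm produces at a loss; below $10 it shuts down.

Shutdown price = $10; break-even price = $145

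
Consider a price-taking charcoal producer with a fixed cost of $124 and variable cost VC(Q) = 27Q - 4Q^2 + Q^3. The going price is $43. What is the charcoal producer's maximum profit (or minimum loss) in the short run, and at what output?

AVC = 27 - 4Q + Q^2 has its minimum $23 at Q = 2; price $43 clears that bar, so the firm operates.
With MC = 27 - 8Q + 3Q^2, P = MC on the upward-sloping part at Q* = 4.
TR = 43·4 = 172. TC = 124 + 108 = 232. Profit = 172 − 232 = -$60.
That loss of $60 beats the $124 the firm would lose by shutting down; producing recovers $64 of fixed cost.

Profit = -$60 at Q = 4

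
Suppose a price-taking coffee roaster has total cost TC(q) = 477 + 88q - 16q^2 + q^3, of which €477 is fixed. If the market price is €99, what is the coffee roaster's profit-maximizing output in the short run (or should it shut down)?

Produce at q = 11

Variable cost is VC = 88q - 16q^2 + q^3, so AVC = VC/q = 88 - 16q + q^2 and MC = dTC/dq = 88 - 32q + 3q^2.
The AVC parabola has its vertex at q = 16/2 = 8, where AVC = 88 - 16·8 + 8^2 = €24.
Because €99 ≥ €24, revenue can cover variable cost; the firm operates.
Set P = MC: 99 = 88 - 32q + 3q^2 → -11 - 32q + 3q^2 = 0. The roots are q = -1/3 and q = 11; the profit-maximizing output is on the rising part of MC, so q* = 11.
Check: AVC at q = 11 is €33 ≤ P, so revenue covers variable cost.
Profit = P·q − TC = 99·11 − 840 = €249.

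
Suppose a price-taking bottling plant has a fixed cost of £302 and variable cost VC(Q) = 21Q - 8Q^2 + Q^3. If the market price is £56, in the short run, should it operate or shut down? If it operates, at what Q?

Produce at Q = 7

From TC, MC = TC'(Q) = 21 - 16Q + 3Q^2 and AVC = VC/Q = 21 - 8Q + Q^2.
AVC hits its minimum where MC = AVC, at Q = 4, giving min AVC = 21 - 8·4 + 4^2 = £5.
P = £56 exceeds min AVC = £5, so the firm stays open.
Solving P = MC: -35 - 16Q + 3Q^2 = 0 ⇒ Q = -5/3 or 7. On the upward-sloping branch, Q* = 7.
Check: AVC at Q = 7 is £14 ≤ P, so revenue covers variable cost.
Profit = P·Q − TC = 56·7 − 400 = -£8, a loss, but smaller than the £302 fixed cost the firm would lose by shutting down.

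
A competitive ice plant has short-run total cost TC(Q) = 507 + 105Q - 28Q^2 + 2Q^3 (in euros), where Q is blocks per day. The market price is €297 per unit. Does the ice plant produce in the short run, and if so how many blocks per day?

Produce at Q = 12

Variable cost is VC = 105Q - 28Q^2 + 2Q^3, so AVC = VC/Q = 105 - 28Q + 2Q^2 and MC = dTC/dQ = 105 - 56Q + 6Q^2.
AVC hits its minimum where MC = AVC, at Q = 7, giving min AVC = 105 - 28·7 + 2·7^2 = €7.
Since P = €297 ≥ min AVC = €7, price covers variable cost and the firm should produce.
Solving P = MC: -192 - 56Q + 6Q^2 = 0 ⇒ Q = -8/3 or 12. On the upward-sloping branch, Q* = 12.
Check: AVC at Q = 12 is €57 ≤ P, so revenue covers variable cost.
Profit = P·Q − TC = 297·12 − 1191 = €2373.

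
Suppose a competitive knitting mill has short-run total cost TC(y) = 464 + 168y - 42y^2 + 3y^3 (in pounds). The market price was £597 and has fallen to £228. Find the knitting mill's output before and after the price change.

Output falls from 13 to 10

AVC = 168 - 42y + 3y^2, minimized at y = 7 where min AVC = £21. MC = 168 - 84y + 9y^2.
With P = £597 above the shutdown price, P = MC gives y = 13.
At P = £228 ≥ min AVC, set P = MC: y = 10. The firm stays open but cuts output.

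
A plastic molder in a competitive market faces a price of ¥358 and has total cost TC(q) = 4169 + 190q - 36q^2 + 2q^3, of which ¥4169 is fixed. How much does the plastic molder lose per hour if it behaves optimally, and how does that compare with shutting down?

AVC = 190 - 36q + 2q^2 has its minimum ¥28 at q = 9; price ¥358 clears that bar, so the firm operates.
With MC = 190 - 72q + 6q^2, P = MC on the upward-sloping part at q* = 14.
TR = 358·14 = 5012. TC = 4169 + 1092 = 5261. Profit = 5012 − 5261 = -¥249.
That loss of ¥249 beats the ¥4169 the firm would lose by shutting down; producing recovers ¥3920 of fixed cost.

Profit = -¥249 at q = 14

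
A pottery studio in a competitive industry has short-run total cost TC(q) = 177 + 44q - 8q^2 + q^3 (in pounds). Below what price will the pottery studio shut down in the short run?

£28 per unit

Short-run supply begins at min AVC. From VC = 44q - 8q^2 + q^3, AVC = 44 - 8q + q^2.
dAVC/dq = -8 + 2q = 0 gives q = 4. min AVC = 44 - 8·4 + 4^2 = 28.
So the shutdown price is £28.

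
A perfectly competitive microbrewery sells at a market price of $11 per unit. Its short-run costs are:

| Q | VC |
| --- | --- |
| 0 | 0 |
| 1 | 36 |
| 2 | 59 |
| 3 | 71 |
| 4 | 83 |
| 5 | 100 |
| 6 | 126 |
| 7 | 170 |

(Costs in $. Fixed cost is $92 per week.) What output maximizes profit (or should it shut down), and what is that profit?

Q = 0 (shut down); profit = -$92

Profit at each row (π = 11Q − TC): Q=0: -92; Q=1: -117; Q=2: -129; Q=3: -130; Q=4: -131; Q=5: -137; Q=6: -152; Q=7: -185.
Profit is highest at Q = 0. Equivalently, the lowest AVC in the table is 100/5 ≈ $20 at Q = 5, and P = $11 falls below it — price never covers variable cost, so the firm shuts down and loses only its fixed cost.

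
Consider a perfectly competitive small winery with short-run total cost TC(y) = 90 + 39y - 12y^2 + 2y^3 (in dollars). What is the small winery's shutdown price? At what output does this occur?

Short-run supply begins at min AVC. From VC = 39y - 12y^2 + 2y^3, AVC = 39 - 12y + 2y^2.
At the minimum of AVC, MC = AVC. MC = 39 - 24y + 6y^2; setting MC = AVC gives 4y^2 - 12y = 0, so y = 3. min AVC = 21.
The firm shuts down for any P below $21.

$21 per unit, at y = 3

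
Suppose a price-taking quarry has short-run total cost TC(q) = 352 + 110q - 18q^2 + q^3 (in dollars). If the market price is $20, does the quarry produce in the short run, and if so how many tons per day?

Shut down

From TC, MC = TC'(q) = 110 - 36q + 3q^2 and AVC = VC/q = 110 - 18q + q^2.
The AVC parabola has its vertex at q = 18/2 = 9, where AVC = 110 - 18·9 + 9^2 = $29.
With P < min AVC ($20 < $29), every unit sold adds to the loss.
Shutting down limits the loss to fixed cost, $352.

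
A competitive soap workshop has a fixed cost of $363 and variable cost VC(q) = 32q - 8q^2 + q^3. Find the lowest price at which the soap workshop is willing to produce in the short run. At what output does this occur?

The firm shuts down when price falls below the minimum of average variable cost. AVC = VC/q = 32 - 8q + q^2.
dAVC/dq = -8 + 2q = 0 gives q = 4. min AVC = 32 - 8·4 + 4^2 = 16.
For P < $16 the firm produces nothing.

$16 per unit, at q = 4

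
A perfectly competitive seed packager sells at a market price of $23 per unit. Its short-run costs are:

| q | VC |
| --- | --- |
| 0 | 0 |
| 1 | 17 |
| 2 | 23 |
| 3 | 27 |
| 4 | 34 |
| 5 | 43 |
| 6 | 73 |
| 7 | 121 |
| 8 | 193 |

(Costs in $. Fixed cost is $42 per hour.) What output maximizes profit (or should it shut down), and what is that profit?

Compute π = P·q − TC at each output: q=0: -42; q=1: -36; q=2: -19; q=3: 0; q=4: 16; q=5: 30; q=6: 23; q=7: -2; q=8: -51.
Profit is maximized at q = 5. AVC there is 43/5 = $8.60 ≤ P, so producing beats shutting down (which would give -$42).

q = 5; profit = $30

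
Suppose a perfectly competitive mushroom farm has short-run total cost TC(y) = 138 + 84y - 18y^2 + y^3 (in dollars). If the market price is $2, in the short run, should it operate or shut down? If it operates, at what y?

Variable cost is VC = 84y - 18y^2 + y^3, so AVC = VC/y = 84 - 18y + y^2 and MC = dTC/dy = 84 - 36y + 3y^2.
AVC hits its minimum where MC = AVC, at y = 9, giving min AVC = 84 - 18·9 + 9^2 = $3.
P = $2 lies below min AVC = $3; no output level covers variable cost.
The firm minimizes its loss by shutting down and losing only its fixed cost of $138.

Shut down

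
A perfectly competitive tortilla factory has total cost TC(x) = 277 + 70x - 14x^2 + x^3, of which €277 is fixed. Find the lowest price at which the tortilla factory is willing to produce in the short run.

The shutdown price is the minimum of AVC. VC = 70x - 14x^2 + x^3, so AVC = 70 - 14x + x^2.
dAVC/dx = -14 + 2x = 0 gives x = 7. min AVC = 70 - 14·7 + 7^2 = 21.
For P < €21 the firm produces nothing.

€21 per unit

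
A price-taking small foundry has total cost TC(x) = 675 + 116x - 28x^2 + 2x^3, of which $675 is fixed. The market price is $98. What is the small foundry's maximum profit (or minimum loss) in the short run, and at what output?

Profit = -$27 at x = 9

AVC = 116 - 28x + 2x^2 has its minimum $18 at x = 7; price $98 clears that bar, so the firm operates.
MC = 116 - 56x + 6x^2. Setting P = MC and taking the root on the rising branch gives x* = 9.
TR = 98·9 = 882. TC = 675 + 234 = 909. Profit = 882 − 909 = -$27.
By producing, the firm covers all variable cost plus $648 of fixed cost; shutting down would lose the full $675.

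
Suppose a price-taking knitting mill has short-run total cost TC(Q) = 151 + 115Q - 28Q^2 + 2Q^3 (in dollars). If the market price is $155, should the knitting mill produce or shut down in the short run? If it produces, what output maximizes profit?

Produce at Q = 10

From TC, MC = TC'(Q) = 115 - 56Q + 6Q^2 and AVC = VC/Q = 115 - 28Q + 2Q^2.
AVC hits its minimum where MC = AVC, at Q = 7, giving min AVC = 115 - 28·7 + 2·7^2 = $17.
Because $155 ≥ $17, revenue can cover variable cost; the firm operates.
Solving P = MC: -40 - 56Q + 6Q^2 = 0 ⇒ Q = -2/3 or 10. On the upward-sloping branch, Q* = 10.
Check: AVC at Q = 10 is $35 ≤ P, so revenue covers variable cost.
Profit = P·Q − TC = 155·10 − 501 = $1049.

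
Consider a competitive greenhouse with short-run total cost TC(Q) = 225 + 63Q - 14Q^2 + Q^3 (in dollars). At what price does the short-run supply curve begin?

$14 per unit

The shutdown price is the minimum of AVC. VC = 63Q - 14Q^2 + Q^3, so AVC = 63 - 14Q + Q^2.
dAVC/dQ = -14 + 2Q = 0 gives Q = 7. min AVC = 63 - 14·7 + 7^2 = 14.
For P < $14 the firm produces nothing.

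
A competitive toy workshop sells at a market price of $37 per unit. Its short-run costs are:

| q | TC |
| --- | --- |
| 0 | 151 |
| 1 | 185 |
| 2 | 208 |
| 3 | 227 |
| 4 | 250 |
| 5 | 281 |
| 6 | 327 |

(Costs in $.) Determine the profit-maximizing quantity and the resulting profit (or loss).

q = 5; profit = -$96

Tabulate TR − TC: q=0: -151; q=1: -148; q=2: -134; q=3: -116; q=4: -102; q=5: -96; q=6: -105.
Profit is maximized at q = 5. AVC there is 130/5 = $26 ≤ P, so producing beats shutting down (which would give -$151).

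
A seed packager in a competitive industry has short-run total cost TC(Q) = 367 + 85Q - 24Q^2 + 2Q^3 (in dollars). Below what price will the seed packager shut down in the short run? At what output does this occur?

$13 per unit, at Q = 6

The firm shuts down when price falls below the minimum of average variable cost. AVC = VC/Q = 85 - 24Q + 2Q^2.
dAVC/dQ = -24 + 4Q = 0 gives Q = 6. min AVC = 85 - 24·6 + 2·6^2 = 13.
So the shutdown price is $13.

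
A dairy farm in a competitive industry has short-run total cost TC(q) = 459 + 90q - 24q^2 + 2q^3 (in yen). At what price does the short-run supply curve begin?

¥18 per unit

The firm shuts down when price falls below the minimum of average variable cost. AVC = VC/q = 90 - 24q + 2q^2.
At the minimum of AVC, MC = AVC. MC = 90 - 48q + 6q^2; setting MC = AVC gives 4q^2 - 24q = 0, so q = 6. min AVC = 18.
For P < ¥18 the firm produces nothing.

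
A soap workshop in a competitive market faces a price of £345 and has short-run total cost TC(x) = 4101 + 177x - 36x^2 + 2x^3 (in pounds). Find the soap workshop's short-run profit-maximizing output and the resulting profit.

Profit = -£181 at x = 14

AVC = 177 - 36x + 2x^2; min AVC = £15 at x = 9. Since P = £345 ≥ min AVC, the firm produces.
With MC = 177 - 72x + 6x^2, P = MC on the upward-sloping part at x* = 14.
TR = 345·14 = 4830. TC = 4101 + 910 = 5011. Profit = 4830 − 5011 = -£181.
By producing, the firm covers all variable cost plus £3920 of fixed cost; shutting down would lose the full £4101.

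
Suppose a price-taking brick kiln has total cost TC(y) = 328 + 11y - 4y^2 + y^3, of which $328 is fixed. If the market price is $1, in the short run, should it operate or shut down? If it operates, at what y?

Strip out fixed cost: VC = 11y - 4y^2 + y^3. Then AVC = 11 - 4y + y^2 and MC = 11 - 8y + 3y^2.
AVC hits its minimum where MC = AVC, at y = 2, giving min AVC = 11 - 4·2 + 2^2 = $7.
With P < min AVC ($1 < $7), every unit sold adds to the loss.
Shutting down limits the loss to fixed cost, $328.

Shut down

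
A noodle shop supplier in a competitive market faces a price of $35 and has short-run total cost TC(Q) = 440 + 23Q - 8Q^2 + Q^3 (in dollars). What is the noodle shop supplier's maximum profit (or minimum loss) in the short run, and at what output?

AVC = 23 - 8Q + Q^2; min AVC = $7 at Q = 4. Since P = $35 ≥ min AVC, the firm produces.
With MC = 23 - 16Q + 3Q^2, P = MC on the upward-sloping part at Q* = 6.
TR = 35·6 = 210. TC = 440 + 66 = 506. Profit = 210 − 506 = -$296.
Shutting down would mean losing the fixed cost of $440, so operating at a loss of $296 is better by $144.

Profit = -$296 at Q = 6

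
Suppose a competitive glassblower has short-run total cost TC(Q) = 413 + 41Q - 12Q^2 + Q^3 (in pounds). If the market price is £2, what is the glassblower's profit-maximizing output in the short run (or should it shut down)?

Shut down

Strip out fixed cost: VC = 41Q - 12Q^2 + Q^3. Then AVC = 41 - 12Q + Q^2 and MC = 41 - 24Q + 3Q^2.
AVC hits its minimum where MC = AVC, at Q = 6, giving min AVC = 41 - 12·6 + 6^2 = £5.
Since P = £2 < min AVC = £5, price fails to cover variable cost at any output.
Best response: produce nothing and absorb the £413 fixed cost.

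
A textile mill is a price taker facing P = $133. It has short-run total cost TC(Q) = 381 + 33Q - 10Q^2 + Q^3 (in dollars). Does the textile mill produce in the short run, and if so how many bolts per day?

Produce at Q = 10

From TC, MC = TC'(Q) = 33 - 20Q + 3Q^2 and AVC = VC/Q = 33 - 10Q + Q^2.
AVC hits its minimum where MC = AVC, at Q = 5, giving min AVC = 33 - 10·5 + 5^2 = $8.
Since P = $133 ≥ min AVC = $8, price covers variable cost and the firm should produce.
P = MC gives -100 - 20Q + 3Q^2 = 0, with roots -10/3 and 10. Take the larger (rising MC): Q* = 10.
Check: AVC at Q = 10 is $33 ≤ P, so revenue covers variable cost.
Profit = P·Q − TC = 133·10 − 711 = $619.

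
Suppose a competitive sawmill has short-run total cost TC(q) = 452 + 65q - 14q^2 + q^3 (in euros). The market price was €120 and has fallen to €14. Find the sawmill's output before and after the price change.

AVC = 65 - 14q + q^2, minimized at q = 7 where min AVC = €16. MC = 65 - 28q + 3q^2.
At P = €120 ≥ min AVC, set P = MC on the rising branch: q = 11.
At P = €14 < min AVC = €16, price no longer covers variable cost at any output, so the firm shuts down: q = 0.

Output falls from 11 to 0 (the firm shuts down)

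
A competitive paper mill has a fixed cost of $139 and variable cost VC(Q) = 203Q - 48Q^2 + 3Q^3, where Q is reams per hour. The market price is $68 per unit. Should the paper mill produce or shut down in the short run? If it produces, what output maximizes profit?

Variable cost is VC = 203Q - 48Q^2 + 3Q^3, so AVC = VC/Q = 203 - 48Q + 3Q^2 and MC = dTC/dQ = 203 - 96Q + 9Q^2.
AVC is minimized where dAVC/dQ = -48 + 6Q = 0, at Q = 8; min AVC = 203 - 48·8 + 3·8^2 = $11.
Because $68 ≥ $11, revenue can cover variable cost; the firm operates.
P = MC gives 135 - 96Q + 9Q^2 = 0, with roots 5/3 and 9. Take the larger (rising MC): Q* = 9.
Check: AVC at Q = 9 is $14 ≤ P, so revenue covers variable cost.
Profit = P·Q − TC = 68·9 − 265 = $347.

Produce at Q = 9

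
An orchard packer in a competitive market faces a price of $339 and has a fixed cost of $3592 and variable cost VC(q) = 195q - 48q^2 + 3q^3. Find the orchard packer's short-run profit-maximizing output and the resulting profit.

Profit = -$136 at q = 12

AVC = 195 - 48q + 3q^2; min AVC = $3 at q = 8. Since P = $339 ≥ min AVC, the firm produces.
MC = 195 - 96q + 9q^2. Setting P = MC and taking the root on the rising branch gives q* = 12.
TR = 339·12 = 4068. TC = 3592 + 612 = 4204. Profit = 4068 − 4204 = -$136.
That loss of $136 beats the $3592 the firm would lose by shutting down; producing recovers $3456 of fixed cost.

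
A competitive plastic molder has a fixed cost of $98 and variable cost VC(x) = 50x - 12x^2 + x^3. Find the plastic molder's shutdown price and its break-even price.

Shutdown price = $14; break-even price = $29

Shutdown price = min AVC. AVC = 50 - 12x + x^2, with vertex at x = 6 and minimum $14.
ATC = 98/x + 50 - 12x + x^2. Setting dATC/dx = −98/x^2 − 12 + 2x = 0 gives x = 7 (since 2·7^3 − 12·7^2 = 98).
min ATC = 98/7 + 50 − 12·7 + 7^2 = $29. That is the break-even price.
Between these two prices the firm operates at a loss; above $29 it earns a profit.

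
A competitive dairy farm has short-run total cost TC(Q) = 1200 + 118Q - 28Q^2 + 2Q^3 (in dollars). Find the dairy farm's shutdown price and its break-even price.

Shutdown price = min AVC. AVC = 118 - 28Q + 2Q^2, with vertex at Q = 7 and minimum $20.
ATC = 1200/Q + 118 - 28Q + 2Q^2. Setting dATC/dQ = −1200/Q^2 − 28 + 4Q = 0 gives Q = 10 (since 4·10^3 − 28·10^2 = 1200).
min ATC = 1200/10 + 118 − 28·10 + 2·10^2 = $158. That is the break-even price.
Between these two prices the firm operates at a loss; above $158 it earns a profit.

Shutdown price = $20; break-even price = $158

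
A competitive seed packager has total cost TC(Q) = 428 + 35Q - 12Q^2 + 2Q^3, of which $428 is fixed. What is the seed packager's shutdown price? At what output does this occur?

The firm shuts down when price falls below the minimum of average variable cost. AVC = VC/Q = 35 - 12Q + 2Q^2.
dAVC/dQ = -12 + 4Q = 0 gives Q = 3. min AVC = 35 - 12·3 + 2·3^2 = 17.
For P < $17 the firm produces nothing.

$17 per unit, at Q = 3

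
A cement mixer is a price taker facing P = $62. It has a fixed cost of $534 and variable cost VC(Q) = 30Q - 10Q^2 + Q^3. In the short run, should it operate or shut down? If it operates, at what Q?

Produce at Q = 8

From TC, MC = TC'(Q) = 30 - 20Q + 3Q^2 and AVC = VC/Q = 30 - 10Q + Q^2.
The AVC parabola has its vertex at Q = 10/2 = 5, where AVC = 30 - 10·5 + 5^2 = $5.
Since P = $62 ≥ min AVC = $5, price covers variable cost and the firm should produce.
P = MC gives -32 - 20Q + 3Q^2 = 0, with roots -4/3 and 8. Take the larger (rising MC): Q* = 8.
Check: AVC at Q = 8 is $14 ≤ P, so revenue covers variable cost.
Profit = P·Q − TC = 62·8 − 646 = -$150, a loss, but smaller than the $534 fixed cost the firm would lose by shutting down.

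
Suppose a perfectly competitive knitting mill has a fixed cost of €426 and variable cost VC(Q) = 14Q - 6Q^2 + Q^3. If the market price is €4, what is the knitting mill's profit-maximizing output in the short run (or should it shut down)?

Shut down

Variable cost is VC = 14Q - 6Q^2 + Q^3, so AVC = VC/Q = 14 - 6Q + Q^2 and MC = dTC/dQ = 14 - 12Q + 3Q^2.
AVC is minimized where dAVC/dQ = -6 + 2Q = 0, at Q = 3; min AVC = 14 - 6·3 + 3^2 = €5.
P = €4 lies below min AVC = €5; no output level covers variable cost.
The firm minimizes its loss by shutting down and losing only its fixed cost of €426.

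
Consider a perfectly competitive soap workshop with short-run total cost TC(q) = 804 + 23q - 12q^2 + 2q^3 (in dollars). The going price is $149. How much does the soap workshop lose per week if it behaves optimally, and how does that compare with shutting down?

Profit = -$20 at q = 7

AVC = 23 - 12q + 2q^2; min AVC = $5 at q = 3. Since P = $149 ≥ min AVC, the firm produces.
MC = 23 - 24q + 6q^2. Setting P = MC and taking the root on the rising branch gives q* = 7.
TR = 149·7 = 1043. TC = 804 + 259 = 1063. Profit = 1043 − 1063 = -$20.
By producing, the firm covers all variable cost plus $784 of fixed cost; shutting down would lose the full $804.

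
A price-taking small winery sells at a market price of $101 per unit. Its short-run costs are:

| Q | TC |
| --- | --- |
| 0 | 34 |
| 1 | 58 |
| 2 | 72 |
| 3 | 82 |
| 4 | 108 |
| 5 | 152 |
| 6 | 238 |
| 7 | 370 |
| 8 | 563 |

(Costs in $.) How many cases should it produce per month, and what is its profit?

Q = 6; profit = $368

Tabulate TR − TC: Q=0: -34; Q=1: 43; Q=2: 130; Q=3: 221; Q=4: 296; Q=5: 353; Q=6: 368; Q=7: 337; Q=8: 245.
Profit is maximized at Q = 6. AVC there is 204/6 = $34 ≤ P, so producing beats shutting down (which would give -$34).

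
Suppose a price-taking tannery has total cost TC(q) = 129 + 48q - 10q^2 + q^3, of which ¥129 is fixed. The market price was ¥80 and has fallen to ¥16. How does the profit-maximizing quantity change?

Output falls from 8 to 0 (the firm shuts down)

AVC = 48 - 10q + q^2, minimized at q = 5 where min AVC = ¥23. MC = 48 - 20q + 3q^2.
With P = ¥80 above the shutdown price, P = MC gives q = 8.
At P = ¥16 < min AVC = ¥23, price no longer covers variable cost at any output, so the firm shuts down: q = 0.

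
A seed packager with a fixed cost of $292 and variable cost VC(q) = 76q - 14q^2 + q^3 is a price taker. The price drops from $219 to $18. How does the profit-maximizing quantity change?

Output falls from 13 to 0 (the firm shuts down)

AVC = 76 - 14q + q^2, minimized at q = 7 where min AVC = $27. MC = 76 - 28q + 3q^2.
With P = $219 above the shutdown price, P = MC gives q = 13.
At P = $18 < min AVC = $27, price no longer covers variable cost at any output, so the firm shuts down: q = 0.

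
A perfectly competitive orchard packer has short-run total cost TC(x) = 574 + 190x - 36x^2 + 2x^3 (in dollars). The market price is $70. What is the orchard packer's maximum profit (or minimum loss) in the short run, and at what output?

AVC = 190 - 36x + 2x^2 has its minimum $28 at x = 9; price $70 clears that bar, so the firm operates.
MC = 190 - 72x + 6x^2. Setting P = MC and taking the root on the rising branch gives x* = 10.
TR = 70·10 = 700. TC = 574 + 300 = 874. Profit = 700 − 874 = -$174.
That loss of $174 beats the $574 the firm would lose by shutting down; producing recovers $400 of fixed cost.

Profit = -$174 at x = 10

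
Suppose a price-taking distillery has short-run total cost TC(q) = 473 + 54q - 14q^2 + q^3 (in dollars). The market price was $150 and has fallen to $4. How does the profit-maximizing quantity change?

MC = 54 - 28q + 3q^2; the shutdown threshold is min AVC = $5 (at q = 7).
With P = $150 above the shutdown price, P = MC gives q = 12.
At P = $4 < min AVC = $5, price no longer covers variable cost at any output, so the firm shuts down: q = 0.

Output falls from 12 to 0 (the firm shuts down)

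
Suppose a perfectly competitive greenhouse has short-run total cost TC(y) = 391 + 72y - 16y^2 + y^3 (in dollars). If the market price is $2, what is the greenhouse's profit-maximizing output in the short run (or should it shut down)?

Variable cost is VC = 72y - 16y^2 + y^3, so AVC = VC/y = 72 - 16y + y^2 and MC = dTC/dy = 72 - 32y + 3y^2.
The AVC parabola has its vertex at y = 16/2 = 8, where AVC = 72 - 16·8 + 8^2 = $8.
P = $2 lies below min AVC = $8; no output level covers variable cost.
The firm minimizes its loss by shutting down and losing only its fixed cost of $391.

Shut down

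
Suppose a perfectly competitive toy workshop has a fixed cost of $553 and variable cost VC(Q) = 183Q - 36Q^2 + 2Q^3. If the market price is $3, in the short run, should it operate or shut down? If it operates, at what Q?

Shut down

Strip out fixed cost: VC = 183Q - 36Q^2 + 2Q^3. Then AVC = 183 - 36Q + 2Q^2 and MC = 183 - 72Q + 6Q^2.
AVC hits its minimum where MC = AVC, at Q = 9, giving min AVC = 183 - 36·9 + 2·9^2 = $21.
With P < min AVC ($3 < $21), every unit sold adds to the loss.
The firm minimizes its loss by shutting down and losing only its fixed cost of $553.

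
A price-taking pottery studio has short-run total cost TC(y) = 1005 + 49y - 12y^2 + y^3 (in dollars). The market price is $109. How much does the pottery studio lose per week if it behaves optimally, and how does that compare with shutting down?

Profit = -$205 at y = 10

AVC = 49 - 12y + y^2 has its minimum $13 at y = 6; price $109 clears that bar, so the firm operates.
With MC = 49 - 24y + 3y^2, P = MC on the upward-sloping part at y* = 10.
TR = 109·10 = 1090. TC = 1005 + 290 = 1295. Profit = 1090 − 1295 = -$205.
That loss of $205 beats the $1005 the firm would lose by shutting down; producing recovers $800 of fixed cost.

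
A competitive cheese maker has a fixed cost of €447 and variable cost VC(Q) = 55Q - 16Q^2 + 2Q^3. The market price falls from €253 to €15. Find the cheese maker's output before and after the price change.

Output falls from 9 to 0 (the firm shuts down)

MC = 55 - 32Q + 6Q^2; the shutdown threshold is min AVC = €23 (at Q = 4).
At P = €253 ≥ min AVC, set P = MC on the rising branch: Q = 9.
At P = €15 < min AVC = €23, price no longer covers variable cost at any output, so the firm shuts down: Q = 0.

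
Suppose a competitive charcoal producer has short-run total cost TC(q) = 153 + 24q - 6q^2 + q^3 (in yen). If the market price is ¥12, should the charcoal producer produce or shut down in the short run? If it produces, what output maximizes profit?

Strip out fixed cost: VC = 24q - 6q^2 + q^3. Then AVC = 24 - 6q + q^2 and MC = 24 - 12q + 3q^2.
AVC hits its minimum where MC = AVC, at q = 3, giving min AVC = 24 - 6·3 + 3^2 = ¥15.
With P < min AVC (¥12 < ¥15), every unit sold adds to the loss.
The firm minimizes its loss by shutting down and losing only its fixed cost of ¥153.

Shut down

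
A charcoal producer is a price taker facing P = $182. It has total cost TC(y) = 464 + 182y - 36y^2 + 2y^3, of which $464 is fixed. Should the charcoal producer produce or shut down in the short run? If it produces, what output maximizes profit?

Variable cost is VC = 182y - 36y^2 + 2y^3, so AVC = VC/y = 182 - 36y + 2y^2 and MC = dTC/dy = 182 - 72y + 6y^2.
AVC is minimized where dAVC/dy = -36 + 4y = 0, at y = 9; min AVC = 182 - 36·9 + 2·9^2 = $20.
Since P = $182 ≥ min AVC = $20, price covers variable cost and the firm should produce.
P = MC gives -72y + 6y^2 = 0, with roots 0 and 12. Take the larger (rising MC): y* = 12.
Check: AVC at y = 12 is $38 ≤ P, so revenue covers variable cost.
Profit = P·y − TC = 182·12 − 920 = $1264.

Produce at y = 12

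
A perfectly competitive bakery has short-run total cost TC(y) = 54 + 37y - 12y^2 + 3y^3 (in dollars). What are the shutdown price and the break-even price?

Shutdown price = $25; break-even price = $46

Shutdown price = min AVC. AVC = 37 - 12y + 3y^2, with vertex at y = 2 and minimum $25.
ATC = 54/y + 37 - 12y + 3y^2. Setting dATC/dy = −54/y^2 − 12 + 6y = 0 gives y = 3 (since 6·3^3 − 12·3^2 = 54).
min ATC = 54/3 + 37 − 12·3 + 3·3^2 = $46. That is the break-even price.
For $25 ≤ P < $46 the firm produces at a loss; below $25 it shuts down.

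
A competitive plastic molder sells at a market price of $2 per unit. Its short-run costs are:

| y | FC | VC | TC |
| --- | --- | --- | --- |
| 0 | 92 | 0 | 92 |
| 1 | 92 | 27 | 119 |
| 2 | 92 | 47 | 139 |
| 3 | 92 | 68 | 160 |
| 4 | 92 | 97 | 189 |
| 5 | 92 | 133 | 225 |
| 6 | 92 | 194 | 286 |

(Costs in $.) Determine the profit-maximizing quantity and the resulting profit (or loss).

Profit at each row (π = 2y − TC): y=0: -92; y=1: -117; y=2: -135; y=3: -154; y=4: -181; y=5: -215; y=6: -274.
Profit is highest at y = 0. Equivalently, the lowest AVC in the table is 68/3 ≈ $22.67 at y = 3, and P = $2 falls below it — price never covers variable cost, so the firm shuts down and loses only its fixed cost.

y = 0 (shut down); profit = -$92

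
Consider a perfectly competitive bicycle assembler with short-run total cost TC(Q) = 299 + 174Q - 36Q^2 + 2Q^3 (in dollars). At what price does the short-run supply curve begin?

The shutdown price is the minimum of AVC. VC = 174Q - 36Q^2 + 2Q^3, so AVC = 174 - 36Q + 2Q^2.
dAVC/dQ = -36 + 4Q = 0 gives Q = 9. min AVC = 174 - 36·9 + 2·9^2 = 12.
For P < $12 the firm produces nothing.

$12 per unit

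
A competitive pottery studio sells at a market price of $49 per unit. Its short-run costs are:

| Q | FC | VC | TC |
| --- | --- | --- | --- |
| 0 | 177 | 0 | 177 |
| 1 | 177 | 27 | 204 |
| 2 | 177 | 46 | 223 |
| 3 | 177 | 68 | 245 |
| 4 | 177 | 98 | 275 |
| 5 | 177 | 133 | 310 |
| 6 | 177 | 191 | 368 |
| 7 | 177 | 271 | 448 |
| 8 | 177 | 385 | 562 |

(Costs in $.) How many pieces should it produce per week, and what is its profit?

Q = 5; profit = -$65

Compute π = P·Q − TC at each output: Q=0: -177; Q=1: -155; Q=2: -125; Q=3: -98; Q=4: -79; Q=5: -65; Q=6: -74; Q=7: -105; Q=8: -170.
Profit is maximized at Q = 5. AVC there is 133/5 = $26.60 ≤ P, so producing beats shutting down (which would give -$177).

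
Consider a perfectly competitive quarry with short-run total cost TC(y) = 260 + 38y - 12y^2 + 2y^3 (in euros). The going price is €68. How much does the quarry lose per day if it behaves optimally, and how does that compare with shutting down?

AVC = 38 - 12y + 2y^2; min AVC = €20 at y = 3. Since P = €68 ≥ min AVC, the firm produces.
MC = 38 - 24y + 6y^2. Setting P = MC and taking the root on the rising branch gives y* = 5.
TR = 68·5 = 340. TC = 260 + 140 = 400. Profit = 340 − 400 = -€60.
Shutting down would mean losing the fixed cost of €260, so operating at a loss of €60 is better by €200.

Profit = -€60 at y = 5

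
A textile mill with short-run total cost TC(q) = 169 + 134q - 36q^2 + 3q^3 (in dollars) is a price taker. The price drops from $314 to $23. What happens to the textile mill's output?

MC = 134 - 72q + 9q^2; the shutdown threshold is min AVC = $26 (at q = 6).
With P = $314 above the shutdown price, P = MC gives q = 10.
At P = $23 < min AVC = $26, price no longer covers variable cost at any output, so the firm shuts down: q = 0.

Output falls from 10 to 0 (the firm shuts down)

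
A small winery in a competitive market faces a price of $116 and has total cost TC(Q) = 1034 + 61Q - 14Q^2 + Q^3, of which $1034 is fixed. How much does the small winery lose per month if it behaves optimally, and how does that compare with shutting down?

Profit = -$66 at Q = 11

AVC = 61 - 14Q + Q^2; min AVC = $12 at Q = 7. Since P = $116 ≥ min AVC, the firm produces.
With MC = 61 - 28Q + 3Q^2, P = MC on the upward-sloping part at Q* = 11.
TR = 116·11 = 1276. TC = 1034 + 308 = 1342. Profit = 1276 − 1342 = -$66.
That loss of $66 beats the $1034 the firm would lose by shutting down; producing recovers $968 of fixed cost.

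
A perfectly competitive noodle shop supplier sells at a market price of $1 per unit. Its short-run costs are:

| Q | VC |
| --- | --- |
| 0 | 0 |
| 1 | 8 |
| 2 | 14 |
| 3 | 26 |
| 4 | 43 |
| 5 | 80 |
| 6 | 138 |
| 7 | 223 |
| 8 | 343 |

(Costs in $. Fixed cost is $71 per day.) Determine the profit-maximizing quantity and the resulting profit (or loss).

Q = 0 (shut down); profit = -$71

Profit at each row (π = 1Q − TC): Q=0: -71; Q=1: -78; Q=2: -83; Q=3: -94; Q=4: -110; Q=5: -146; Q=6: -203; Q=7: -287; Q=8: -406.
Profit is highest at Q = 0. Equivalently, the lowest AVC in the table is 14/2 ≈ $7 at Q = 2, and P = $1 falls below it — price never covers variable cost, so the firm shuts down and loses only its fixed cost.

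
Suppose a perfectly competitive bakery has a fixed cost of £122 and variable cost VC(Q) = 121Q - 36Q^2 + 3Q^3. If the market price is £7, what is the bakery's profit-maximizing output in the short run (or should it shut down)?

Strip out fixed cost: VC = 121Q - 36Q^2 + 3Q^3. Then AVC = 121 - 36Q + 3Q^2 and MC = 121 - 72Q + 9Q^2.
The AVC parabola has its vertex at Q = 36/6 = 6, where AVC = 121 - 36·6 + 3·6^2 = £13.
P = £7 lies below min AVC = £13; no output level covers variable cost.
Shutting down limits the loss to fixed cost, £122.

Shut down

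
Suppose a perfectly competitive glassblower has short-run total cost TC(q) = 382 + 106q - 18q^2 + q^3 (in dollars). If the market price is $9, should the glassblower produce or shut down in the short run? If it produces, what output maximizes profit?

Variable cost is VC = 106q - 18q^2 + q^3, so AVC = VC/q = 106 - 18q + q^2 and MC = dTC/dq = 106 - 36q + 3q^2.
AVC is minimized where dAVC/dq = -18 + 2q = 0, at q = 9; min AVC = 106 - 18·9 + 9^2 = $25.
With P < min AVC ($9 < $25), every unit sold adds to the loss.
Shutting down limits the loss to fixed cost, $382.

Shut down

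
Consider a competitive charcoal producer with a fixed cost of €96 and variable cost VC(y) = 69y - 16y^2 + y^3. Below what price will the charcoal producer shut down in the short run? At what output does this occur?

The shutdown price is the minimum of AVC. VC = 69y - 16y^2 + y^3, so AVC = 69 - 16y + y^2.
At the minimum of AVC, MC = AVC. MC = 69 - 32y + 3y^2; setting MC = AVC gives 2y^2 - 16y = 0, so y = 8. min AVC = 5.
So the shutdown price is €5.

€5 per unit, at y = 8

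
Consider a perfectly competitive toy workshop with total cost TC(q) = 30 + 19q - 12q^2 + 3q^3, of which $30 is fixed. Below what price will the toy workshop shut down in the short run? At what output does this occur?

The shutdown price is the minimum of AVC. VC = 19q - 12q^2 + 3q^3, so AVC = 19 - 12q + 3q^2.
At the minimum of AVC, MC = AVC. MC = 19 - 24q + 9q^2; setting MC = AVC gives 6q^2 - 12q = 0, so q = 2. min AVC = 7.
For P < $7 the firm produces nothing.

$7 per unit, at q = 2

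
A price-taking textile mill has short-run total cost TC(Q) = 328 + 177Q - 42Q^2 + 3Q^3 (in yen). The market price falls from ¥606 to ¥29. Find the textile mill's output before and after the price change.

AVC = 177 - 42Q + 3Q^2, minimized at Q = 7 where min AVC = ¥30. MC = 177 - 84Q + 9Q^2.
With P = ¥606 above the shutdown price, P = MC gives Q = 13.
At P = ¥29 < min AVC = ¥30, price no longer covers variable cost at any output, so the firm shuts down: Q = 0.

Output falls from 13 to 0 (the firm shuts down)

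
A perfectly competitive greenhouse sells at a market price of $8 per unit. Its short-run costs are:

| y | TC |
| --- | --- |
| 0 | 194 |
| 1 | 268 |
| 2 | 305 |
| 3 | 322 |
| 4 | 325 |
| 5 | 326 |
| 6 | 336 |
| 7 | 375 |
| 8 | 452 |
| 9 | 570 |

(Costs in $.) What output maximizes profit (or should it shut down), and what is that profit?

Profit at each row (π = 8y − TC): y=0: -194; y=1: -260; y=2: -289; y=3: -298; y=4: -293; y=5: -286; y=6: -288; y=7: -319; y=8: -388; y=9: -498.
Profit is highest at y = 0. Equivalently, the lowest AVC in the table is 142/6 ≈ $23.67 at y = 6, and P = $8 falls below it — price never covers variable cost, so the firm shuts down and loses only its fixed cost.

y = 0 (shut down); profit = -$194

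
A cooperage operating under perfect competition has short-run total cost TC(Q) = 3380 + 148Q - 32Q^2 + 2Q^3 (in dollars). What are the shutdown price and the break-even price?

AVC = 148 - 32Q + 2Q^2; minimized at Q = 8, giving min AVC = $20. That is the shutdown price.
ATC = 3380/Q + 148 - 32Q + 2Q^2. Setting dATC/dQ = −3380/Q^2 − 32 + 4Q = 0 gives Q = 13 (since 4·13^3 − 32·13^2 = 3380).
min ATC = 3380/13 + 148 − 32·13 + 2·13^2 = $330. That is the break-even price.
Between these two prices the firm operates at a loss; above $330 it earns a profit.

Shutdown price = $20; break-even price = $330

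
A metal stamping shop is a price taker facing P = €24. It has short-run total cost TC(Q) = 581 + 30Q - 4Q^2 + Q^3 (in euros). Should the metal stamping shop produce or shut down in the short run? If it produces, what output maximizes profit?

Variable cost is VC = 30Q - 4Q^2 + Q^3, so AVC = VC/Q = 30 - 4Q + Q^2 and MC = dTC/dQ = 30 - 8Q + 3Q^2.
AVC is minimized where dAVC/dQ = -4 + 2Q = 0, at Q = 2; min AVC = 30 - 4·2 + 2^2 = €26.
With P < min AVC (€24 < €26), every unit sold adds to the loss.
Shutting down limits the loss to fixed cost, €581.

Shut down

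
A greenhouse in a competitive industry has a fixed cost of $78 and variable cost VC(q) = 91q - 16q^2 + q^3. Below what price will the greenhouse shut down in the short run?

$27 per unit

Short-run supply begins at min AVC. From VC = 91q - 16q^2 + q^3, AVC = 91 - 16q + q^2.
dAVC/dq = -16 + 2q = 0 gives q = 8. min AVC = 91 - 16·8 + 8^2 = 27.
For P < $27 the firm produces nothing.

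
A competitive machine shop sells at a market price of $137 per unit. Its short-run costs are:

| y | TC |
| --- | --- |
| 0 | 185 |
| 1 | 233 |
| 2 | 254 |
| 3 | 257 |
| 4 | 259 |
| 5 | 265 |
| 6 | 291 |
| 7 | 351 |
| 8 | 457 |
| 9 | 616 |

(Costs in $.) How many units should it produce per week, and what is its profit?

Profit at each row (π = 137y − TC): y=0: -185; y=1: -96; y=2: 20; y=3: 154; y=4: 289; y=5: 420; y=6: 531; y=7: 608; y=8: 639; y=9: 617.
Profit is maximized at y = 8. AVC there is 272/8 = $34 ≤ P, so producing beats shutting down (which would give -$185).

y = 8; profit = $639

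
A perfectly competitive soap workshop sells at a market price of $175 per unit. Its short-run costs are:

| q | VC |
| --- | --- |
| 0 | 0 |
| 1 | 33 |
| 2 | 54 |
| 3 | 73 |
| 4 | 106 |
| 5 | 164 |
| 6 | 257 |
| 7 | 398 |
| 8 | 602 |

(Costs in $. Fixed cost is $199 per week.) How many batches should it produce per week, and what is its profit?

q = 7; profit = $628

Compute π = P·q − TC at each output: q=0: -199; q=1: -57; q=2: 97; q=3: 253; q=4: 395; q=5: 512; q=6: 594; q=7: 628; q=8: 599.
Profit is maximized at q = 7. AVC there is 398/7 = $56.86 ≤ P, so producing beats shutting down (which would give -$199).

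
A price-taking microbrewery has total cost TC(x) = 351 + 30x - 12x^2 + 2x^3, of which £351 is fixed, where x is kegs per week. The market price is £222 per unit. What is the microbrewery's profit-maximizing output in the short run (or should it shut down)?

Produce at x = 8

From TC, MC = TC'(x) = 30 - 24x + 6x^2 and AVC = VC/x = 30 - 12x + 2x^2.
AVC hits its minimum where MC = AVC, at x = 3, giving min AVC = 30 - 12·3 + 2·3^2 = £12.
Because £222 ≥ £12, revenue can cover variable cost; the firm operates.
Set P = MC: 222 = 30 - 24x + 6x^2 → -192 - 24x + 6x^2 = 0. The roots are x = -4 and x = 8; the profit-maximizing output is on the rising part of MC, so x* = 8.
Check: AVC at x = 8 is £62 ≤ P, so revenue covers variable cost.
Profit = P·x − TC = 222·8 − 847 = £929.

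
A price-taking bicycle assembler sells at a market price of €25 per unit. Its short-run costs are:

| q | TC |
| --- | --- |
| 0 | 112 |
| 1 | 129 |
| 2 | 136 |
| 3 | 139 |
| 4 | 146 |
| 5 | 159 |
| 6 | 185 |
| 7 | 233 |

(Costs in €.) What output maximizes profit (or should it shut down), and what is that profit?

q = 5; profit = -€34

Profit at each row (π = 25q − TC): q=0: -112; q=1: -104; q=2: -86; q=3: -64; q=4: -46; q=5: -34; q=6: -35; q=7: -58.
Profit is maximized at q = 5. AVC there is 47/5 = €9.40 ≤ P, so producing beats shutting down (which would give -€112).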